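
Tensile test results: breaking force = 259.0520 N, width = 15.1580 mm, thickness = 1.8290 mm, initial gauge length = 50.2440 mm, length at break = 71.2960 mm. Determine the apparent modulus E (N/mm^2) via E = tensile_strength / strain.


TS = F / (w * t) = 259.0520 / (15.1580 * 1.8290) = 9.3440 N/mm^2
strain = (Lf - L0) / L0 = (71.2960 - 50.2440) / 50.2440 = 0.4190
E = TS / strain = 9.3440 / 0.4190 = 22.3009 N/mm^2


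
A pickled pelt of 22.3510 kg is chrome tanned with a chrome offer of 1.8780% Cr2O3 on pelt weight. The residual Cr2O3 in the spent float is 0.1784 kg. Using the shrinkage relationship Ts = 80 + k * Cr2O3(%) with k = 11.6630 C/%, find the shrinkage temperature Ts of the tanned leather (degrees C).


Offered = pelt * offer_pct / 100 = 22.3510 * 1.8780 / 100 = 0.4198 kg
Uptake = offered - residual = 0.4198 - 0.1784 = 0.2414 kg
Cr2O3% on pelt = uptake / pelt * 100 = 0.2414 / 22.3510 * 100 = 1.0798 %
Ts = 80 + k * Cr2O3% = 80 + 11.6630 * 1.0798 = 92.5940 C


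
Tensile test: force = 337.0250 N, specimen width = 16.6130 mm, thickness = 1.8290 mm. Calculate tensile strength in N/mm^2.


Formula: TS = force / (width * thickness)
Substituting: TS = 337.0250 / (16.6130 * 1.8290)
Result: 11.0918 N/mm^2


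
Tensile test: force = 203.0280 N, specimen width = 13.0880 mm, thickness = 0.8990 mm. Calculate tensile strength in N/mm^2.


Formula: TS = force / (width * thickness)
Substituting: TS = 203.0280 / (13.0880 * 0.8990)
Result: 17.2553 N/mm^2


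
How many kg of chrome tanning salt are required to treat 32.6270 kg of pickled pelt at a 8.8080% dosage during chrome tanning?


Formula: Chrome = substrate * pct / 100
Substituting: Chrome = 32.6270 * 8.8080 / 100
Result: 2.8738 kg


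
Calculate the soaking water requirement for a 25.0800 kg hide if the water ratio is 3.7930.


Formula: Water = hide_weight * ratio
Substituting: Water = 25.0800 * 3.7930
Result: 95.1284 kg


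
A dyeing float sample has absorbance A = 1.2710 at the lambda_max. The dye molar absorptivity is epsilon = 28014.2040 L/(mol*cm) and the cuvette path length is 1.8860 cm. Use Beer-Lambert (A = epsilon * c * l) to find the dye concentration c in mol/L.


Formula: c = A / (epsilon * l)
Substituting: c = 1.2710 / (28014.2040 * 1.8860)
Result: 2.4056e-05 mol/L


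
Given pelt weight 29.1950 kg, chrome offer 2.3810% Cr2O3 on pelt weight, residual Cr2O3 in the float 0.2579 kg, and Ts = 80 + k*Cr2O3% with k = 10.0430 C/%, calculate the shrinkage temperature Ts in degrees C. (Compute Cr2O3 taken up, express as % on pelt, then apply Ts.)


Offered = pelt * offer_pct / 100 = 29.1950 * 2.3810 / 100 = 0.6951 kg
Uptake = offered - residual = 0.6951 - 0.2579 = 0.4372 kg
Cr2O3% on pelt = uptake / pelt * 100 = 0.4372 / 29.1950 * 100 = 1.4976 %
Ts = 80 + k * Cr2O3% = 80 + 10.0430 * 1.4976 = 95.0407 C


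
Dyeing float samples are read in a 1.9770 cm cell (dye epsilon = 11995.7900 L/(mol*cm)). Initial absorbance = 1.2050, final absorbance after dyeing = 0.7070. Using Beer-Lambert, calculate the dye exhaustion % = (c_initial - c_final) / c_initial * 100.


c_initial = A_i / (epsilon * l) = 1.2050 / (11995.7900 * 1.9770) = 5.0810e-05 mol/L
c_final = A_f / (epsilon * l) = 0.7070 / (11995.7900 * 1.9770) = 2.9812e-05 mol/L
Exhaustion = (c_initial - c_final) / c_initial * 100 = (5.0810e-05 - 2.9812e-05) / 5.0810e-05 * 100 = 41.3278 %


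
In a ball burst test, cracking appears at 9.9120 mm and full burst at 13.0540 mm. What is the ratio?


Formula: Ratio = crack / burst
Substituting: Ratio = 9.9120 / 13.0540
Result: 0.7593


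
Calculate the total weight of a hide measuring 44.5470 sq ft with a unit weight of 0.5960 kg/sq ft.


Formula: Weight = area * weight_per_sqft
Substituting: Weight = 44.5470 * 0.5960
Result: 26.5500 kg


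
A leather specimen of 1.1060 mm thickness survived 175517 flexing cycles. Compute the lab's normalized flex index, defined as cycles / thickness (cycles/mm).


Formula: Index = cycles / thickness
Substituting: Index = 175517 / 1.1060
Result: 158695.2984 cycles/mm


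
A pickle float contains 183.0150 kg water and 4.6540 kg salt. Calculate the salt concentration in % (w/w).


Formula: Conc = salt / (water + salt) * 100
Substituting: Conc = 4.6540 / (183.0150 + 4.6540) * 100
Result: 2.4799 %


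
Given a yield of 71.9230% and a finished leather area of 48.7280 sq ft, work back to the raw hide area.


Formula: raw = finished * 100 / yield
Substituting: raw = 48.7280 * 100 / 71.9230
Result: 67.7502 sq ft


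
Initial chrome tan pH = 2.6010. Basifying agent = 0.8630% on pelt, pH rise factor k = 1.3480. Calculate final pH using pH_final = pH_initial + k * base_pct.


Formula: pH_final = pH_initial + k * base_pct
Substituting: pH_final = 2.6010 + 1.3480 * 0.8630
Result: 3.7643


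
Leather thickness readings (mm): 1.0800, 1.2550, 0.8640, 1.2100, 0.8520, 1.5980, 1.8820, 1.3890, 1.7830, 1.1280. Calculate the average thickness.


Formula: Average = sum / n
Substituting: Average = 13.0410 / 10
Result: 1.3041 mm


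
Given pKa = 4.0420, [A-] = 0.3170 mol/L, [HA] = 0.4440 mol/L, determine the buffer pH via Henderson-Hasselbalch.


ratio = [A-] / [HA] = 0.3170 / 0.4440 = 0.7140
log10(ratio) = -0.1463
pH = pKa + log10(ratio) = 4.0420 - 0.1463 = 3.8957


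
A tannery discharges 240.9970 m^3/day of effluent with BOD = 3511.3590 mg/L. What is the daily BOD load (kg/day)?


Formula: BOD_load = volume * conc / 1000
Substituting: BOD_load = 240.9970 * 3511.3590 / 1000
Result: 846.2270 kg/day


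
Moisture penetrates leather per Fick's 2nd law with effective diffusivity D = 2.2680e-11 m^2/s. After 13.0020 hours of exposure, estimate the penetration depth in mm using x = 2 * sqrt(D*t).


t = 13.0020 hr * 3600 = 46807.2000 s
D * t = 2.2680e-11 * 46807.2000 = 1.0616e-06
x = 2 * sqrt(D*t) = 2 * sqrt(1.0616e-06) = 0.00206067 m = 2.0607 mm


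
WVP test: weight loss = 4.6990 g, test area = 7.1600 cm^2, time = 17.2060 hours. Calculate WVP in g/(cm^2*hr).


Formula: WVP = loss / (area * time)
Substituting: WVP = 4.6990 / (7.1600 * 17.2060)
Result: 0.0381428 g/(cm^2*hr)


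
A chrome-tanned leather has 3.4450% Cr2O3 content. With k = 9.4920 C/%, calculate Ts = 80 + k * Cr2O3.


Formula: Ts = 80 + k * Cr2O3
Substituting: Ts = 80 + 9.4920 * 3.4450
Result: 112.6999 C


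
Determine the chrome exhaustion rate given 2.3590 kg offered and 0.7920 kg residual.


Formula: Uptake = (offered - residual) / offered * 100
Substituting: Uptake = (2.3590 - 0.7920) / 2.3590 * 100
Result: 66.4265 %


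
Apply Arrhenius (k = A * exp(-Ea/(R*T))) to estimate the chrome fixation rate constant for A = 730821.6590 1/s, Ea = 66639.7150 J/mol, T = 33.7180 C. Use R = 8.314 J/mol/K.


T_K = T_C + 273.15 = 33.7180 + 273.15 = 306.8680 K
exponent = -Ea / (R * T_K) = -66639.7150 / (8.314 * 306.8680) = -26.1199
k = A * exp(exponent) = 730821.6590 * exp(-26.1199) = 3.3119e-06 1/s


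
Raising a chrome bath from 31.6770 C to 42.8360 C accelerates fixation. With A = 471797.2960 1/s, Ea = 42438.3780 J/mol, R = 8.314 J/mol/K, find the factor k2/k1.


T1 = 31.6770 + 273.15 = 304.8270 K; T2 = 42.8360 + 273.15 = 315.9860 K
k1 = A * exp(-Ea/(R*T1)) = 471797.2960 * exp(-42438.3780/(8.314*304.8270)) = 0.0251956 1/s
k2 = A * exp(-Ea/(R*T2)) = 471797.2960 * exp(-42438.3780/(8.314*315.9860)) = 0.0455144 1/s
k2/k1 = 0.0455144 / 0.0251956 = 1.8064


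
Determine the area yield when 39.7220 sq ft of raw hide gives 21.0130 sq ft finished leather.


Formula: Yield = finished / raw * 100
Substituting: Yield = 21.0130 / 39.7220 * 100
Result: 52.9002 %


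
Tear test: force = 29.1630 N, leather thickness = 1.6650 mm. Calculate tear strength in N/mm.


Formula: Tear strength = force / thickness
Substituting: Tear strength = 29.1630 / 1.6650
Result: 17.5153 N/mm


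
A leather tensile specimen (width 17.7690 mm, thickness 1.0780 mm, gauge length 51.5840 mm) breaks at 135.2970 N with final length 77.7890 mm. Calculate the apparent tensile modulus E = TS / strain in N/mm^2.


TS = F / (w * t) = 135.2970 / (17.7690 * 1.0780) = 7.0633 N/mm^2
strain = (Lf - L0) / L0 = (77.7890 - 51.5840) / 51.5840 = 0.5080
E = TS / strain = 7.0633 / 0.5080 = 13.9039 N/mm^2


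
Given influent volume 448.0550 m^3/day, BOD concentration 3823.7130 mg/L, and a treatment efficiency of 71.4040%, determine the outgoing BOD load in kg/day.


Load_in = volume * conc / 1000 = 448.0550 * 3823.7130 / 1000 = 1713.2337 kg/day
Removed = Load_in * eff / 100 = 1713.2337 * 71.4040 / 100 = 1223.3174 kg/day
Load_out = Load_in - Removed = 1713.2337 - 1223.3174 = 489.9163 kg/day


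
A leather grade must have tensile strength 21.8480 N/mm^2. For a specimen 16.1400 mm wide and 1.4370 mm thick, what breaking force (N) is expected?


Formula: F = TS * w * t
Substituting: F = 21.8480 * 16.1400 * 1.4370
Result: 506.7246 N


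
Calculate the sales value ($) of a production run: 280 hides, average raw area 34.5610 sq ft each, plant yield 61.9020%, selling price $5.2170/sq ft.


Raw_total = N * avg_area = 280 * 34.5610 = 9677.0800 sq ft
Finished = Raw_total * yield / 100 = 9677.0800 * 61.9020 / 100 = 5990.3061 sq ft
Value = Finished * price = 5990.3061 * 5.2170 = 31251.4267 $


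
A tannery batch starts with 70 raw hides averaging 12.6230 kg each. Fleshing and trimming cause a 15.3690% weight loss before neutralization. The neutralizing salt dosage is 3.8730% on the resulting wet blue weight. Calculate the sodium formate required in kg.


Total_raw = N * avg_wt = 70 * 12.6230 = 883.6100 kg
Substrate = Total_raw * (1 - loss/100) = 883.6100 * (1 - 15.3690/100) = 747.8080 kg
Neutralizer = Substrate * pct / 100 = 747.8080 * 3.8730 / 100 = 28.9626 kg


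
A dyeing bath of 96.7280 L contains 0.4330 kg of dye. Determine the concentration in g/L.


Formula: Conc = dye_mass(kg) / volume(L) * 1000
Substituting: Conc = 0.4330 / 96.7280 * 1000
Result: 4.4765 g/L


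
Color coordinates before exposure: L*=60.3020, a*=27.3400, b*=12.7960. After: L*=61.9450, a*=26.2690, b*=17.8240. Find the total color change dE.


dL = 1.6430, da = -1.0710, db = 5.0280
dE = sqrt(1.6430^2 + (-1.0710)^2 + 5.0280^2) = 5.3970


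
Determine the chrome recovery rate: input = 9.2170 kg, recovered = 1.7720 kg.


Formula: Recovery = recovered / input * 100
Substituting: Recovery = 1.7720 / 9.2170 * 100
Result: 19.2253 %


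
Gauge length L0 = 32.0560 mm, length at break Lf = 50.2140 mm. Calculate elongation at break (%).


Formula: Elongation = (Lf - L0) / L0 * 100
Substituting: Elongation = (50.2140 - 32.0560) / 32.0560 * 100
Result: 56.6446 %


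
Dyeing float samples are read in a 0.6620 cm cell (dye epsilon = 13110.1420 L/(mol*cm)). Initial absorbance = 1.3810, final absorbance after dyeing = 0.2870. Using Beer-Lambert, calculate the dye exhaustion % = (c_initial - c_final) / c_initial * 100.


c_initial = A_i / (epsilon * l) = 1.3810 / (13110.1420 * 0.6620) = 1.5912e-04 mol/L
c_final = A_f / (epsilon * l) = 0.2870 / (13110.1420 * 0.6620) = 3.3069e-05 mol/L
Exhaustion = (c_initial - c_final) / c_initial * 100 = (1.5912e-04 - 3.3069e-05) / 1.5912e-04 * 100 = 79.2180 %


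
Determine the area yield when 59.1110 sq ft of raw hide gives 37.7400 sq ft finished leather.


Formula: Yield = finished / raw * 100
Substituting: Yield = 37.7400 / 59.1110 * 100
Result: 63.8460 %


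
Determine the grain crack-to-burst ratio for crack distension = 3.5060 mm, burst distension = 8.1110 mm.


Formula: Ratio = crack / burst
Substituting: Ratio = 3.5060 / 8.1110
Result: 0.4323


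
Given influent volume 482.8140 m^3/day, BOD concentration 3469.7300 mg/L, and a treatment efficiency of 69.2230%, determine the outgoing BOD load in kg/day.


Load_in = volume * conc / 1000 = 482.8140 * 3469.7300 / 1000 = 1675.2342 kg/day
Removed = Load_in * eff / 100 = 1675.2342 * 69.2230 / 100 = 1159.6474 kg/day
Load_out = Load_in - Removed = 1675.2342 - 1159.6474 = 515.5868 kg/day


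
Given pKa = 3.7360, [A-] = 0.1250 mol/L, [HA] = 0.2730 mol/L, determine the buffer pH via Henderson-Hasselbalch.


ratio = [A-] / [HA] = 0.1250 / 0.2730 = 0.4579
log10(ratio) = -0.3393
pH = pKa + log10(ratio) = 3.7360 - 0.3393 = 3.3967


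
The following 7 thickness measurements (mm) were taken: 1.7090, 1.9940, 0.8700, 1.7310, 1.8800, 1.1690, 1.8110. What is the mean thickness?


Formula: Average = sum / n
Substituting: Average = 11.1640 / 7
Result: 1.5949 mm


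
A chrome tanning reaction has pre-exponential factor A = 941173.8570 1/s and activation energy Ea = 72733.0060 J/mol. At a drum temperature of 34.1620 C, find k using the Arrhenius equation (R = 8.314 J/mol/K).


T_K = T_C + 273.15 = 34.1620 + 273.15 = 307.3120 K
exponent = -Ea / (R * T_K) = -72733.0060 / (8.314 * 307.3120) = -28.4670
k = A * exp(exponent) = 941173.8570 * exp(-28.4670) = 4.0794e-07 1/s


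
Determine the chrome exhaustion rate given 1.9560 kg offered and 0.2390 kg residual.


Formula: Uptake = (offered - residual) / offered * 100
Substituting: Uptake = (1.9560 - 0.2390) / 1.9560 * 100
Result: 87.7812 %


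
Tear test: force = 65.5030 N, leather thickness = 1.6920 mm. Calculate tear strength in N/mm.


Formula: Tear strength = force / thickness
Substituting: Tear strength = 65.5030 / 1.6920
Result: 38.7134 N/mm


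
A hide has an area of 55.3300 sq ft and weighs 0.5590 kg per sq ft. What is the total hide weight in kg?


Formula: Weight = area * weight_per_sqft
Substituting: Weight = 55.3300 * 0.5590
Result: 30.9295 kg


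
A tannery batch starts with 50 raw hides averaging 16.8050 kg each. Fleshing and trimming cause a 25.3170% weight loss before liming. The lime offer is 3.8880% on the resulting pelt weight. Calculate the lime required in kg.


Total_raw = N * avg_wt = 50 * 16.8050 = 840.2500 kg
Substrate = Total_raw * (1 - loss/100) = 840.2500 * (1 - 25.3170/100) = 627.5239 kg
Lime = Substrate * pct / 100 = 627.5239 * 3.8880 / 100 = 24.3981 kg


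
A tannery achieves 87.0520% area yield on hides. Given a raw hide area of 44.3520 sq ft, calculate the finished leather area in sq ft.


Formula: finished = raw * yield / 100
Substituting: finished = 44.3520 * 87.0520 / 100
Result: 38.6093 sq ft


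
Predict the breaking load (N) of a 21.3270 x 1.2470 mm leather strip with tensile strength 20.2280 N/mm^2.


Formula: F = TS * w * t
Substituting: F = 20.2280 * 21.3270 * 1.2470
Result: 537.9590 N


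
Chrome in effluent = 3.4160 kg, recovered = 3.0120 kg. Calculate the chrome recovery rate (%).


Formula: Recovery = recovered / input * 100
Substituting: Recovery = 3.0120 / 3.4160 * 100
Result: 88.1733 %


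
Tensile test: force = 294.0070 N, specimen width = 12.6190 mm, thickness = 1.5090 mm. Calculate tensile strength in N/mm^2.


Formula: TS = force / (width * thickness)
Substituting: TS = 294.0070 / (12.6190 * 1.5090)
Result: 15.4399 N/mm^2


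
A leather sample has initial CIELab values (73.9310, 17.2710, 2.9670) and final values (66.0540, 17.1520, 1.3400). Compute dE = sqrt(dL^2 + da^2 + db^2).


dL = -7.8770, da = -0.1190, db = -1.6270
dE = sqrt((-7.8770)^2 + (-0.1190)^2 + (-1.6270)^2) = 8.0442


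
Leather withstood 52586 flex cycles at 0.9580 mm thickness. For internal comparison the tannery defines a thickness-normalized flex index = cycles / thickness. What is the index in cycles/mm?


Formula: Index = cycles / thickness
Substituting: Index = 52586 / 0.9580
Result: 54891.4405 cycles/mm


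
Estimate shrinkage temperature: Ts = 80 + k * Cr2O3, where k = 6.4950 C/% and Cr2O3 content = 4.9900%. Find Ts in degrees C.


Formula: Ts = 80 + k * Cr2O3
Substituting: Ts = 80 + 6.4950 * 4.9900
Result: 112.4101 C


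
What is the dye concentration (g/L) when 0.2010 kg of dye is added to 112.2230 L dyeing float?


Formula: Conc = dye_mass(kg) / volume(L) * 1000
Substituting: Conc = 0.2010 / 112.2230 * 1000
Result: 1.7911 g/L


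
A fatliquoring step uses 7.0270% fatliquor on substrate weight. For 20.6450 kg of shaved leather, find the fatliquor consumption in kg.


Formula: Fat = substrate * pct / 100
Substituting: Fat = 20.6450 * 7.0270 / 100
Result: 1.4507 kg


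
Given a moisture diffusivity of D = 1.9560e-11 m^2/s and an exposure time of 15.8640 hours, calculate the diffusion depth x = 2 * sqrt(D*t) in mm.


t = 15.8640 hr * 3600 = 57110.4000 s
D * t = 1.9560e-11 * 57110.4000 = 1.1171e-06
x = 2 * sqrt(D*t) = 2 * sqrt(1.1171e-06) = 0.00211384 m = 2.1138 mm


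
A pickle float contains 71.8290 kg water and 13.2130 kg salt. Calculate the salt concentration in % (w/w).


Formula: Conc = salt / (water + salt) * 100
Substituting: Conc = 13.2130 / (71.8290 + 13.2130) * 100
Result: 15.5370 %


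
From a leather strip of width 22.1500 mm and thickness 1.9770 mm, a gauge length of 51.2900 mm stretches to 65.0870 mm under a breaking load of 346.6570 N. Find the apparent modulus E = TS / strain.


TS = F / (w * t) = 346.6570 / (22.1500 * 1.9770) = 7.9163 N/mm^2
strain = (Lf - L0) / L0 = (65.0870 - 51.2900) / 51.2900 = 0.2690
E = TS / strain = 7.9163 / 0.2690 = 29.4285 N/mm^2


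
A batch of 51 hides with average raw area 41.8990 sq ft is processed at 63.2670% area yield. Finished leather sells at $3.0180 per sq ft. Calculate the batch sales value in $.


Raw_total = N * avg_area = 51 * 41.8990 = 2136.8490 sq ft
Finished = Raw_total * yield / 100 = 2136.8490 * 63.2670 / 100 = 1351.9203 sq ft
Value = Finished * price = 1351.9203 * 3.0180 = 4080.0953 $


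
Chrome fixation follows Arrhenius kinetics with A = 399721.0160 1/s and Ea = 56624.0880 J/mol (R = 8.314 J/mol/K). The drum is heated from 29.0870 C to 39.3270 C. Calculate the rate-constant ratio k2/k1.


T1 = 29.0870 + 273.15 = 302.2370 K; T2 = 39.3270 + 273.15 = 312.4770 K
k1 = A * exp(-Ea/(R*T1)) = 399721.0160 * exp(-56624.0880/(8.314*302.2370)) = 6.5350e-05 1/s
k2 = A * exp(-Ea/(R*T2)) = 399721.0160 * exp(-56624.0880/(8.314*312.4770)) = 1.3676e-04 1/s
k2/k1 = 1.3676e-04 / 6.5350e-05 = 2.0927


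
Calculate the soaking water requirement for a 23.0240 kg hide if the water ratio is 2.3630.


Formula: Water = hide_weight * ratio
Substituting: Water = 23.0240 * 2.3630
Result: 54.4057 kg


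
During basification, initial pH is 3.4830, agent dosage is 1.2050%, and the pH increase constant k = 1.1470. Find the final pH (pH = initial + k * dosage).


Formula: pH_final = pH_initial + k * base_pct
Substituting: pH_final = 3.4830 + 1.1470 * 1.2050
Result: 4.8651


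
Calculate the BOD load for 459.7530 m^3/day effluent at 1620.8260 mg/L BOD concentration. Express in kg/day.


Formula: BOD_load = volume * conc / 1000
Substituting: BOD_load = 459.7530 * 1620.8260 / 1000
Result: 745.1796 kg/day


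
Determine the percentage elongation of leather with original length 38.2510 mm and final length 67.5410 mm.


Formula: Elongation = (Lf - L0) / L0 * 100
Substituting: Elongation = (67.5410 - 38.2510) / 38.2510 * 100
Result: 76.5732 %


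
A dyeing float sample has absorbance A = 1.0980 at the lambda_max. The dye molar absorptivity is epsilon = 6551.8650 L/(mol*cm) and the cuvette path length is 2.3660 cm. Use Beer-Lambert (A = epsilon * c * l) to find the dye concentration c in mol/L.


Formula: c = A / (epsilon * l)
Substituting: c = 1.0980 / (6551.8650 * 2.3660)
Result: 7.0831e-05 mol/L


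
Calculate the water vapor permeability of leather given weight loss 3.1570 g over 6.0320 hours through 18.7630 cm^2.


Formula: WVP = loss / (area * time)
Substituting: WVP = 3.1570 / (18.7630 * 6.0320)
Result: 0.027894 g/(cm^2*hr)


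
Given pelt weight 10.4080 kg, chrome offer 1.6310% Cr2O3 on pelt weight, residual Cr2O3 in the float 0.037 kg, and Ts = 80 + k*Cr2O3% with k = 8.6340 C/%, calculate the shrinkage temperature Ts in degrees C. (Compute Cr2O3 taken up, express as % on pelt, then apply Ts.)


Offered = pelt * offer_pct / 100 = 10.4080 * 1.6310 / 100 = 0.1698 kg
Uptake = offered - residual = 0.1698 - 0.037 = 0.1328 kg
Cr2O3% on pelt = uptake / pelt * 100 = 0.1328 / 10.4080 * 100 = 1.2755 %
Ts = 80 + k * Cr2O3% = 80 + 8.6340 * 1.2755 = 91.0127 C


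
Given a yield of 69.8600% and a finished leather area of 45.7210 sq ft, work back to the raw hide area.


Formula: raw = finished * 100 / yield
Substituting: raw = 45.7210 * 100 / 69.8600
Result: 65.4466 sq ft


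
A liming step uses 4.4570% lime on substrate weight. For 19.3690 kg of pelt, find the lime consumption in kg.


Formula: Lime = substrate * pct / 100
Substituting: Lime = 19.3690 * 4.4570 / 100
Result: 0.8633 kg


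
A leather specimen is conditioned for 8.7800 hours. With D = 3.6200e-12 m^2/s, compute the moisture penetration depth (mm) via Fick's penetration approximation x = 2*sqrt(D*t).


t = 8.7800 hr * 3600 = 31608.0000 s
D * t = 3.6200e-12 * 31608.0000 = 1.1442e-07
x = 2 * sqrt(D*t) = 2 * sqrt(1.1442e-07) = 6.7652e-04 m = 0.6765 mm


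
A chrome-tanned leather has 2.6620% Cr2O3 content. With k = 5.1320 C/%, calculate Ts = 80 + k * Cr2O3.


Formula: Ts = 80 + k * Cr2O3
Substituting: Ts = 80 + 5.1320 * 2.6620
Result: 93.6614 C


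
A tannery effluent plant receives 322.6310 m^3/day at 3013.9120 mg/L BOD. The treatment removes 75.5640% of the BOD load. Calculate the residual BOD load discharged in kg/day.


Load_in = volume * conc / 1000 = 322.6310 * 3013.9120 / 1000 = 972.3814 kg/day
Removed = Load_in * eff / 100 = 972.3814 * 75.5640 / 100 = 734.7703 kg/day
Load_out = Load_in - Removed = 972.3814 - 734.7703 = 237.6111 kg/day


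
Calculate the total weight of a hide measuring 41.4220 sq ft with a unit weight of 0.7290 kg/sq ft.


Formula: Weight = area * weight_per_sqft
Substituting: Weight = 41.4220 * 0.7290
Result: 30.1966 kg


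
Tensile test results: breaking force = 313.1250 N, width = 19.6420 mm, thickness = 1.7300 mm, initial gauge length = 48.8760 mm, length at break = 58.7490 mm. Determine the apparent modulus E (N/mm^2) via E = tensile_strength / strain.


TS = F / (w * t) = 313.1250 / (19.6420 * 1.7300) = 9.2148 N/mm^2
strain = (Lf - L0) / L0 = (58.7490 - 48.8760) / 48.8760 = 0.2020
E = TS / strain = 9.2148 / 0.2020 = 45.6176 N/mm^2


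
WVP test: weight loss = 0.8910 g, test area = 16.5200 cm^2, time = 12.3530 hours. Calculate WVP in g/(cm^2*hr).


Formula: WVP = loss / (area * time)
Substituting: WVP = 0.8910 / (16.5200 * 12.3530)
Result: 0.00436612 g/(cm^2*hr)


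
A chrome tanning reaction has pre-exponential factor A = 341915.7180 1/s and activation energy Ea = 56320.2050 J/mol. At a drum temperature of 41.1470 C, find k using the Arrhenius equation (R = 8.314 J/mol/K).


T_K = T_C + 273.15 = 41.1470 + 273.15 = 314.2970 K
exponent = -Ea / (R * T_K) = -56320.2050 / (8.314 * 314.2970) = -21.5533
k = A * exp(exponent) = 341915.7180 * exp(-21.5533) = 1.4909e-04 1/s


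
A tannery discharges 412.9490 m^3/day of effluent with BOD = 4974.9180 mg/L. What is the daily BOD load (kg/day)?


Formula: BOD_load = volume * conc / 1000
Substituting: BOD_load = 412.9490 * 4974.9180 / 1000
Result: 2054.3874 kg/day


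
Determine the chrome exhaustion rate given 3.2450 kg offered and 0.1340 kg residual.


Formula: Uptake = (offered - residual) / offered * 100
Substituting: Uptake = (3.2450 - 0.1340) / 3.2450 * 100
Result: 95.8706 %


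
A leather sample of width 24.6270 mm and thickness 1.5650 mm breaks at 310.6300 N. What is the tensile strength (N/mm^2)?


Formula: TS = force / (width * thickness)
Substituting: TS = 310.6300 / (24.6270 * 1.5650)
Result: 8.0597 N/mm^2


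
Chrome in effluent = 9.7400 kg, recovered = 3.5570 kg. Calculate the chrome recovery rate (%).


Formula: Recovery = recovered / input * 100
Substituting: Recovery = 3.5570 / 9.7400 * 100
Result: 36.5195 %


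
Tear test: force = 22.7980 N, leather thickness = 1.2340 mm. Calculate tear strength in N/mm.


Formula: Tear strength = force / thickness
Substituting: Tear strength = 22.7980 / 1.2340
Result: 18.4749 N/mm


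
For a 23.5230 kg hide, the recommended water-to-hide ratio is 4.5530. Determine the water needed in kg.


Formula: Water = hide_weight * ratio
Substituting: Water = 23.5230 * 4.5530
Result: 107.1002 kg


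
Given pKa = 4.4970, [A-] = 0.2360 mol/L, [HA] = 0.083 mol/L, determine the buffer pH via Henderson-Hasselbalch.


ratio = [A-] / [HA] = 0.2360 / 0.083 = 2.8434
log10(ratio) = 0.4538
pH = pKa + log10(ratio) = 4.4970 + 0.4538 = 4.9508


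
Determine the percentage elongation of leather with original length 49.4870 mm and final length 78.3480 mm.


Formula: Elongation = (Lf - L0) / L0 * 100
Substituting: Elongation = (78.3480 - 49.4870) / 49.4870 * 100
Result: 58.3204 %


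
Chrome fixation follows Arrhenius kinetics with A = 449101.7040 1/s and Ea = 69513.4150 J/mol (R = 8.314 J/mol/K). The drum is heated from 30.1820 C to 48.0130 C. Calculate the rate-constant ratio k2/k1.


T1 = 30.1820 + 273.15 = 303.3320 K; T2 = 48.0130 + 273.15 = 321.1630 K
k1 = A * exp(-Ea/(R*T1)) = 449101.7040 * exp(-69513.4150/(8.314*303.3320)) = 4.8029e-07 1/s
k2 = A * exp(-Ea/(R*T2)) = 449101.7040 * exp(-69513.4150/(8.314*321.1630)) = 2.2188e-06 1/s
k2/k1 = 2.2188e-06 / 4.8029e-07 = 4.6198


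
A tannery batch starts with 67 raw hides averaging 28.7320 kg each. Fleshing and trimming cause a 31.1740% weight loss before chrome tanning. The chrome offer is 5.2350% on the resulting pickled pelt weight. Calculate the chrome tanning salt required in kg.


Total_raw = N * avg_wt = 67 * 28.7320 = 1925.0440 kg
Substrate = Total_raw * (1 - loss/100) = 1925.0440 * (1 - 31.1740/100) = 1324.9308 kg
Chrome = Substrate * pct / 100 = 1324.9308 * 5.2350 / 100 = 69.3601 kg


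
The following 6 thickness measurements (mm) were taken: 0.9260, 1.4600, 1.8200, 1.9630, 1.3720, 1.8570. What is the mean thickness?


Formula: Average = sum / n
Substituting: Average = 9.3980 / 6
Result: 1.5663 mm


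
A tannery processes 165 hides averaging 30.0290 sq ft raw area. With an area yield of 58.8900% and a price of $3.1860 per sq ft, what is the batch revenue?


Raw_total = N * avg_area = 165 * 30.0290 = 4954.7850 sq ft
Finished = Raw_total * yield / 100 = 4954.7850 * 58.8900 / 100 = 2917.8729 sq ft
Value = Finished * price = 2917.8729 * 3.1860 = 9296.3430 $


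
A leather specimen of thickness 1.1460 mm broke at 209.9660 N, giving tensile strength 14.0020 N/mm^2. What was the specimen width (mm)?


Formula: w = F / (TS * t)
Substituting: w = 209.9660 / (14.0020 * 1.1460)
Result: 13.0850 mm


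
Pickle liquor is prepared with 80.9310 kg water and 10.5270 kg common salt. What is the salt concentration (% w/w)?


Formula: Conc = salt / (water + salt) * 100
Substituting: Conc = 10.5270 / (80.9310 + 10.5270) * 100
Result: 11.5102 %


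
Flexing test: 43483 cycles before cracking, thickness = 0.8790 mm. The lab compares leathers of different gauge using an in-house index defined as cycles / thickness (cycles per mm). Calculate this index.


Formula: Index = cycles / thickness
Substituting: Index = 43483 / 0.8790
Result: 49468.7144 cycles/mm


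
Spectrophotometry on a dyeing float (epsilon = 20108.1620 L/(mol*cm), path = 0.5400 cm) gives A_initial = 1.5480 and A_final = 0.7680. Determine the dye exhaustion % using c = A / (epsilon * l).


c_initial = A_i / (epsilon * l) = 1.5480 / (20108.1620 * 0.5400) = 1.4256e-04 mol/L
c_final = A_f / (epsilon * l) = 0.7680 / (20108.1620 * 0.5400) = 7.0729e-05 mol/L
Exhaustion = (c_initial - c_final) / c_initial * 100 = (1.4256e-04 - 7.0729e-05) / 1.4256e-04 * 100 = 50.3876 %


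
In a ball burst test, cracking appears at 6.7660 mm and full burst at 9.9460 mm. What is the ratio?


Formula: Ratio = crack / burst
Substituting: Ratio = 6.7660 / 9.9460
Result: 0.6803


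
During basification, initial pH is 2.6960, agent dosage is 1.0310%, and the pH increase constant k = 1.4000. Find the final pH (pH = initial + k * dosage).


Formula: pH_final = pH_initial + k * base_pct
Substituting: pH_final = 2.6960 + 1.4000 * 1.0310
Result: 4.1394


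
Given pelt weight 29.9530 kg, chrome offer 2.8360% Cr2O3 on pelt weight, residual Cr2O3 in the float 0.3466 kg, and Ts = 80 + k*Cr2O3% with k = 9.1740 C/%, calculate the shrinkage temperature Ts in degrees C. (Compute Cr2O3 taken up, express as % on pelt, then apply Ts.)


Offered = pelt * offer_pct / 100 = 29.9530 * 2.8360 / 100 = 0.8495 kg
Uptake = offered - residual = 0.8495 - 0.3466 = 0.5029 kg
Cr2O3% on pelt = uptake / pelt * 100 = 0.5029 / 29.9530 * 100 = 1.6789 %
Ts = 80 + k * Cr2O3% = 80 + 9.1740 * 1.6789 = 95.4018 C


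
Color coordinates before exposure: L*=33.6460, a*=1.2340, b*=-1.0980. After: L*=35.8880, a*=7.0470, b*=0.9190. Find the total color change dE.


dL = 2.2420, da = 5.8130, db = 2.0170
dE = sqrt(2.2420^2 + 5.8130^2 + 2.0170^2) = 6.5487


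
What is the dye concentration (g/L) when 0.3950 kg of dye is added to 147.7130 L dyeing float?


Formula: Conc = dye_mass(kg) / volume(L) * 1000
Substituting: Conc = 0.3950 / 147.7130 * 1000
Result: 2.6741 g/L


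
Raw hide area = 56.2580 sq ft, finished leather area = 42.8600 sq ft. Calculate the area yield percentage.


Formula: Yield = finished / raw * 100
Substituting: Yield = 42.8600 / 56.2580 * 100
Result: 76.1847 %


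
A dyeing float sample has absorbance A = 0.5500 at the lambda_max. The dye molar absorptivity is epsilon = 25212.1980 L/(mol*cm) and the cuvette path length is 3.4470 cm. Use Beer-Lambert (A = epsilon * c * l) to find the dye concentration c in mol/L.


Formula: c = A / (epsilon * l)
Substituting: c = 0.5500 / (25212.1980 * 3.4470)
Result: 6.3286e-06 mol/L


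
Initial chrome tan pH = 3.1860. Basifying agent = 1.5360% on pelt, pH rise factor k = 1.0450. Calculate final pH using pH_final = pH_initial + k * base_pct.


Formula: pH_final = pH_initial + k * base_pct
Substituting: pH_final = 3.1860 + 1.0450 * 1.5360
Result: 4.7911


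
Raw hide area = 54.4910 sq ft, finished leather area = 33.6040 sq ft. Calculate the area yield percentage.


Formula: Yield = finished / raw * 100
Substituting: Yield = 33.6040 / 54.4910 * 100
Result: 61.6689 %


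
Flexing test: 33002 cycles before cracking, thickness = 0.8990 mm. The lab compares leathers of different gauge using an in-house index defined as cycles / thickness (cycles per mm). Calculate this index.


Formula: Index = cycles / thickness
Substituting: Index = 33002 / 0.8990
Result: 36709.6774 cycles/mm


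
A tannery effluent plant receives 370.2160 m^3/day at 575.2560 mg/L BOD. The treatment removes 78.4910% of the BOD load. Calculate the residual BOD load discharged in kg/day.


Load_in = volume * conc / 1000 = 370.2160 * 575.2560 / 1000 = 212.9690 kg/day
Removed = Load_in * eff / 100 = 212.9690 * 78.4910 / 100 = 167.1615 kg/day
Load_out = Load_in - Removed = 212.9690 - 167.1615 = 45.8075 kg/day


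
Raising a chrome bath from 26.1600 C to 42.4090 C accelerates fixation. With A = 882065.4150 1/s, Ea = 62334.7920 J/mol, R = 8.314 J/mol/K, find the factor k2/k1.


T1 = 26.1600 + 273.15 = 299.3100 K; T2 = 42.4090 + 273.15 = 315.5590 K
k1 = A * exp(-Ea/(R*T1)) = 882065.4150 * exp(-62334.7920/(8.314*299.3100)) = 1.1658e-05 1/s
k2 = A * exp(-Ea/(R*T2)) = 882065.4150 * exp(-62334.7920/(8.314*315.5590)) = 4.2347e-05 1/s
k2/k1 = 4.2347e-05 / 1.1658e-05 = 3.6323


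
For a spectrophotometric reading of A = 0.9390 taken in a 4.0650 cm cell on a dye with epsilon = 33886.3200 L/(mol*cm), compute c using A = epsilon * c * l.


Formula: c = A / (epsilon * l)
Substituting: c = 0.9390 / (33886.3200 * 4.0650)
Result: 6.8168e-06 mol/L


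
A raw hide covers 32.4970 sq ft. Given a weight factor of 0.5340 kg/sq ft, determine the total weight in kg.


Formula: Weight = area * weight_per_sqft
Substituting: Weight = 32.4970 * 0.5340
Result: 17.3534 kg


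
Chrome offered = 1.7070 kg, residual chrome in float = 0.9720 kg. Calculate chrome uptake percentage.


Formula: Uptake = (offered - residual) / offered * 100
Substituting: Uptake = (1.7070 - 0.9720) / 1.7070 * 100
Result: 43.0580 %


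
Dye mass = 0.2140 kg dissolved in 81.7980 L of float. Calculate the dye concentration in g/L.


Formula: Conc = dye_mass(kg) / volume(L) * 1000
Substituting: Conc = 0.2140 / 81.7980 * 1000
Result: 2.6162 g/L


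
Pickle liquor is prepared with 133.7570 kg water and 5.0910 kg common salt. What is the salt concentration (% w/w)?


Formula: Conc = salt / (water + salt) * 100
Substituting: Conc = 5.0910 / (133.7570 + 5.0910) * 100
Result: 3.6666 %


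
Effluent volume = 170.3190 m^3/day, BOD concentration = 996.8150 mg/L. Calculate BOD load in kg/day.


Formula: BOD_load = volume * conc / 1000
Substituting: BOD_load = 170.3190 * 996.8150 / 1000
Result: 169.7765 kg/day


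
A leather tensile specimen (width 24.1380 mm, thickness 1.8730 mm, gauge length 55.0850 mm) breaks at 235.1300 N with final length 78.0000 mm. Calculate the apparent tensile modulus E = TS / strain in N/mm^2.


TS = F / (w * t) = 235.1300 / (24.1380 * 1.8730) = 5.2008 N/mm^2
strain = (Lf - L0) / L0 = (78.0000 - 55.0850) / 55.0850 = 0.4160
E = TS / strain = 5.2008 / 0.4160 = 12.5021 N/mm^2


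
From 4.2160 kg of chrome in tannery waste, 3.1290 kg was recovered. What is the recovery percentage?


Formula: Recovery = recovered / input * 100
Substituting: Recovery = 3.1290 / 4.2160 * 100
Result: 74.2173 %


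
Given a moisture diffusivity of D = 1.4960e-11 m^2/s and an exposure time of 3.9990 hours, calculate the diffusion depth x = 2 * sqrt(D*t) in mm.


t = 3.9990 hr * 3600 = 14396.4000 s
D * t = 1.4960e-11 * 14396.4000 = 2.1537e-07
x = 2 * sqrt(D*t) = 2 * sqrt(2.1537e-07) = 9.2816e-04 m = 0.9282 mm


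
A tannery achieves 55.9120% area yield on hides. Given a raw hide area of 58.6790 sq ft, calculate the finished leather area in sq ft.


Formula: finished = raw * yield / 100
Substituting: finished = 58.6790 * 55.9120 / 100
Result: 32.8086 sq ft


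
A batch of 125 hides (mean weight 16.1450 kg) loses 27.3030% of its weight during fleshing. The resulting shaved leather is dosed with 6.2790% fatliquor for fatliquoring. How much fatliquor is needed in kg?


Total_raw = N * avg_wt = 125 * 16.1450 = 2018.1250 kg
Substrate = Total_raw * (1 - loss/100) = 2018.1250 * (1 - 27.3030/100) = 1467.1163 kg
Fat = Substrate * pct / 100 = 1467.1163 * 6.2790 / 100 = 92.1202 kg


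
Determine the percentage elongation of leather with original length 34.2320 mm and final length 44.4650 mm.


Formula: Elongation = (Lf - L0) / L0 * 100
Substituting: Elongation = (44.4650 - 34.2320) / 34.2320 * 100
Result: 29.8931 %


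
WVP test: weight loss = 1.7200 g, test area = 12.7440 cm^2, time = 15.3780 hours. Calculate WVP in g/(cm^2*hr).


Formula: WVP = loss / (area * time)
Substituting: WVP = 1.7200 / (12.7440 * 15.3780)
Result: 0.00877653 g/(cm^2*hr)


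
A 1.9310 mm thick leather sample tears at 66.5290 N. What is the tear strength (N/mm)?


Formula: Tear strength = force / thickness
Substituting: Tear strength = 66.5290 / 1.9310
Result: 34.4531 N/mm


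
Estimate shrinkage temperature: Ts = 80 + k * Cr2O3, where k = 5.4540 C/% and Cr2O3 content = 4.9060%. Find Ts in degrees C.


Formula: Ts = 80 + k * Cr2O3
Substituting: Ts = 80 + 5.4540 * 4.9060
Result: 106.7573 C


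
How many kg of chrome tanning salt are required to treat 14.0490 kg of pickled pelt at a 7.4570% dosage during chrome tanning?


Formula: Chrome = substrate * pct / 100
Substituting: Chrome = 14.0490 * 7.4570 / 100
Result: 1.0476 kg


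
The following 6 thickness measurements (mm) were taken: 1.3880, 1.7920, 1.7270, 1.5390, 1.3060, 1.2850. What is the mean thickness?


Formula: Average = sum / n
Substituting: Average = 9.0370 / 6
Result: 1.5062 mm


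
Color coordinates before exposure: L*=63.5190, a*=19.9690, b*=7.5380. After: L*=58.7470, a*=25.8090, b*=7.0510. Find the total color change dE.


dL = -4.7720, da = 5.8400, db = -0.4870
dE = sqrt((-4.7720)^2 + 5.8400^2 + (-0.4870)^2) = 7.5574


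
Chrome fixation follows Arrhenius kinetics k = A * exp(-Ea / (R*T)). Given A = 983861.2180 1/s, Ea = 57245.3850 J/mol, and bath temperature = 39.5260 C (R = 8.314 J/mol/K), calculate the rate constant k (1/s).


T_K = T_C + 273.15 = 39.5260 + 273.15 = 312.6760 K
exponent = -Ea / (R * T_K) = -57245.3850 / (8.314 * 312.6760) = -22.0209
k = A * exp(exponent) = 983861.2180 * exp(-22.0209) = 2.6876e-04 1/s


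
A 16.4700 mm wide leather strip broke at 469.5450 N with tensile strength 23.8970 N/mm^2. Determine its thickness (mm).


Formula: t = F / (TS * w)
Substituting: t = 469.5450 / (23.8970 * 16.4700)
Result: 1.1930 mm


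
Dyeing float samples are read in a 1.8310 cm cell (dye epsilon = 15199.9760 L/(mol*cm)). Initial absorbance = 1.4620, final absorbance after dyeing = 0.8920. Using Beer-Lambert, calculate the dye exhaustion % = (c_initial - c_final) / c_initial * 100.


c_initial = A_i / (epsilon * l) = 1.4620 / (15199.9760 * 1.8310) = 5.2531e-05 mol/L
c_final = A_f / (epsilon * l) = 0.8920 / (15199.9760 * 1.8310) = 3.2050e-05 mol/L
Exhaustion = (c_initial - c_final) / c_initial * 100 = (5.2531e-05 - 3.2050e-05) / 5.2531e-05 * 100 = 38.9877 %


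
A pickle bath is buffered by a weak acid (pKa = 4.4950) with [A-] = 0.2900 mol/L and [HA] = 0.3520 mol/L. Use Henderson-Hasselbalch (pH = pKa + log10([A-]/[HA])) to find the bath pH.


ratio = [A-] / [HA] = 0.2900 / 0.3520 = 0.8239
log10(ratio) = -0.0841447
pH = pKa + log10(ratio) = 4.4950 - 0.0841447 = 4.4109


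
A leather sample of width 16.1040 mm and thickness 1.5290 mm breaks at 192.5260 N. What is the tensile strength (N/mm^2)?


Formula: TS = force / (width * thickness)
Substituting: TS = 192.5260 / (16.1040 * 1.5290)
Result: 7.8189 N/mm^2


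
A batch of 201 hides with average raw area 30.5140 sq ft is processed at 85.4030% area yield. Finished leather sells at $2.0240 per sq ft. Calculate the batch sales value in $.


Raw_total = N * avg_area = 201 * 30.5140 = 6133.3140 sq ft
Finished = Raw_total * yield / 100 = 6133.3140 * 85.4030 / 100 = 5238.0342 sq ft
Value = Finished * price = 5238.0342 * 2.0240 = 10601.7811 $


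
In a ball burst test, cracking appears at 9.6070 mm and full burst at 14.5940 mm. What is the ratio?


Formula: Ratio = crack / burst
Substituting: Ratio = 9.6070 / 14.5940
Result: 0.6583


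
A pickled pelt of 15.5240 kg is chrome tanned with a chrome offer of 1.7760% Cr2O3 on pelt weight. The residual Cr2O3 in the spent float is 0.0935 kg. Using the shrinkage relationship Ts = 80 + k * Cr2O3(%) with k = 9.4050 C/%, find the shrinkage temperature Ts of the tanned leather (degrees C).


Offered = pelt * offer_pct / 100 = 15.5240 * 1.7760 / 100 = 0.2757 kg
Uptake = offered - residual = 0.2757 - 0.0935 = 0.1822 kg
Cr2O3% on pelt = uptake / pelt * 100 = 0.1822 / 15.5240 * 100 = 1.1737 %
Ts = 80 + k * Cr2O3% = 80 + 9.4050 * 1.1737 = 91.0387 C


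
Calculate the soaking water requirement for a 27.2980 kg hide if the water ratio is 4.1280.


Formula: Water = hide_weight * ratio
Substituting: Water = 27.2980 * 4.1280
Result: 112.6861 kg


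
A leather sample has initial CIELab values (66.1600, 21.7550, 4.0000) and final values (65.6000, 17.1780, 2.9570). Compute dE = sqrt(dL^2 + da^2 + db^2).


dL = -0.5600, da = -4.5770, db = -1.0430
dE = sqrt((-0.5600)^2 + (-4.5770)^2 + (-1.0430)^2) = 4.7276


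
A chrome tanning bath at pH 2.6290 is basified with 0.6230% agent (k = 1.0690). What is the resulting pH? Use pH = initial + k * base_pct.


Formula: pH_final = pH_initial + k * base_pct
Substituting: pH_final = 2.6290 + 1.0690 * 0.6230
Result: 3.2950


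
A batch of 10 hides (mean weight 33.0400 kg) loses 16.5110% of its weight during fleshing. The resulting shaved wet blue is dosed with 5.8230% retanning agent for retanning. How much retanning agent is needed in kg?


Total_raw = N * avg_wt = 10 * 33.0400 = 330.4000 kg
Substrate = Total_raw * (1 - loss/100) = 330.4000 * (1 - 16.5110/100) = 275.8477 kg
Retan = Substrate * pct / 100 = 275.8477 * 5.8230 / 100 = 16.0626 kg
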